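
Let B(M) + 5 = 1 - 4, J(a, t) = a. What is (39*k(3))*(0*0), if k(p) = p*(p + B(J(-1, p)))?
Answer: 0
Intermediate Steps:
B(M) = -8 (B(M) = -5 + (1 - 4) = -5 - 3 = -8)
k(p) = p*(-8 + p) (k(p) = p*(p - 8) = p*(-8 + p))
(39*k(3))*(0*0) = (39*(3*(-8 + 3)))*(0*0) = (39*(3*(-5)))*0 = (39*(-15))*0 = -585*0 = 0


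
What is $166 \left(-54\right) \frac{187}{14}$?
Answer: $- \frac{838134}{7} \approx -1.1973 \cdot 10^{5}$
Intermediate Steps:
$166 \left(-54\right) \frac{187}{14} = - 8964 \cdot 187 \cdot \frac{1}{14} = \left(-8964\right) \frac{187}{14} = - \frac{838134}{7}$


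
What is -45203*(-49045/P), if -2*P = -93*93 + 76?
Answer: 4433962270/8573 ≈ 5.1720e+5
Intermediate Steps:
P = 8573/2 (P = -(-93*93 + 76)/2 = -(-8649 + 76)/2 = -1/2*(-8573) = 8573/2 ≈ 4286.5)
-45203*(-49045/P) = -45203/(8573/(2*((85*(-577))))) = -45203/((8573/2)/(-49045)) = -45203/((8573/2)*(-1/49045)) = -45203/(-8573/98090) = -45203*(-98090/8573) = 4433962270/8573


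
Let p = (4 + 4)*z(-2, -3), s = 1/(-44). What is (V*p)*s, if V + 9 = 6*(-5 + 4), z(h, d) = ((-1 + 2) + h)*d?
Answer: 90/11 ≈ 8.1818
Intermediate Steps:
z(h, d) = d*(1 + h) (z(h, d) = (1 + h)*d = d*(1 + h))
s = -1/44 ≈ -0.022727
V = -15 (V = -9 + 6*(-5 + 4) = -9 + 6*(-1) = -9 - 6 = -15)
p = 24 (p = (4 + 4)*(-3*(1 - 2)) = 8*(-3*(-1)) = 8*3 = 24)
(V*p)*s = -15*24*(-1/44) = -360*(-1/44) = 90/11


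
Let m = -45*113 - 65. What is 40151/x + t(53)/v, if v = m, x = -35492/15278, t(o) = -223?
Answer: -394892627748/22847975 ≈ -17284.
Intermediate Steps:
m = -5150 (m = -5085 - 65 = -5150)
x = -17746/7639 (x = -35492*1/15278 = -17746/7639 ≈ -2.3231)
v = -5150
40151/x + t(53)/v = 40151/(-17746/7639) - 223/(-5150) = 40151*(-7639/17746) - 223*(-1/5150) = -306713489/17746 + 223/5150 = -394892627748/22847975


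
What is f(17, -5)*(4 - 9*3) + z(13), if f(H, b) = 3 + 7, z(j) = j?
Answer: -217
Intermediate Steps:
f(H, b) = 10
f(17, -5)*(4 - 9*3) + z(13) = 10*(4 - 9*3) + 13 = 10*(4 - 27) + 13 = 10*(-23) + 13 = -230 + 13 = -217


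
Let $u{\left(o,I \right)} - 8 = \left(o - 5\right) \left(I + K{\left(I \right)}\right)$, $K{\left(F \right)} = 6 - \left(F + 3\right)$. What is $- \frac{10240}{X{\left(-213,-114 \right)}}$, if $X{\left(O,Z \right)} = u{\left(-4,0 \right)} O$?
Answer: $- \frac{10240}{4047} \approx -2.5303$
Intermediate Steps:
$K{\left(F \right)} = 3 - F$ ($K{\left(F \right)} = 6 - \left(3 + F\right) = 3 - F$)
$u{\left(o,I \right)} = -7 + 3 o$ ($u{\left(o,I \right)} = 8 + \left(o - 5\right) \left(I - \left(-3 + I\right)\right) = 8 + \left(-5 + o\right) 3 = 8 + \left(-15 + 3 o\right) = -7 + 3 o$)
$X{\left(O,Z \right)} = - 19 O$ ($X{\left(O,Z \right)} = \left(-7 + 3 \left(-4\right)\right) O = \left(-7 - 12\right) O = - 19 O$)
$- \frac{10240}{X{\left(-213,-114 \right)}} = - \frac{10240}{\left(-19\right) \left(-213\right)} = - \frac{10240}{4047}$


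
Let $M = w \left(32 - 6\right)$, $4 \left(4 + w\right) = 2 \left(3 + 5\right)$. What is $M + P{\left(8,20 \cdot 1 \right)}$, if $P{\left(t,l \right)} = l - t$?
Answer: $12$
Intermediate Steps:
$w = 0$ ($w = -4 + \frac{2 \left(3 + 5\right)}{4} = -4 + \frac{2 \cdot 8}{4} = -4 + \frac{1}{4} \cdot 16 = -4 + 4 = 0$)
$M = 0$ ($M = 0 \left(32 - 6\right) = 0 \cdot 26 = 0$)
$M + P{\left(8,20 \cdot 1 \right)} = 0 + \left(20 \cdot 1 - 8\right) = 0 + \left(20 - 8\right) = 0 + 12 = 12$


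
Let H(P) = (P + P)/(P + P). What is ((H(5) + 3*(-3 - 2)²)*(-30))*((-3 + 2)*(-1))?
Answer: -2280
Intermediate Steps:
H(P) = 1 (H(P) = (2*P)/((2*P)) = (2*P)*(1/(2*P)) = 1)
((H(5) + 3*(-3 - 2)²)*(-30))*((-3 + 2)*(-1)) = ((1 + 3*(-3 - 2)²)*(-30))*((-3 + 2)*(-1)) = ((1 + 3*(-5)²)*(-30))*(-1*(-1)) = ((1 + 3*25)*(-30))*1 = ((1 + 75)*(-30))*1 = (76*(-30))*1 = -2280*1 = -2280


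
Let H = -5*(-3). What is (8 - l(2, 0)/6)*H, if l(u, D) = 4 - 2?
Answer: 115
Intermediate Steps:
l(u, D) = 2
H = 15
(8 - l(2, 0)/6)*H = (8 - 1*2/6)*15 = (8 - 2*⅙)*15 = (8 - ⅓)*15 = (23/3)*15 = 115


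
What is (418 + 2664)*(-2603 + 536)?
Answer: -6370494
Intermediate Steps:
(418 + 2664)*(-2603 + 536) = 3082*(-2067) = -6370494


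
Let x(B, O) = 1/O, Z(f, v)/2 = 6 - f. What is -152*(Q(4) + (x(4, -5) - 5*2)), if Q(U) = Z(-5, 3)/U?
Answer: 3572/5 ≈ 714.40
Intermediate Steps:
Z(f, v) = 12 - 2*f (Z(f, v) = 2*(6 - f) = 12 - 2*f)
Q(U) = 22/U (Q(U) = (12 - 2*(-5))/U = (12 + 10)/U = 22/U)
-152*(Q(4) + (x(4, -5) - 5*2)) = -152*(22/4 + (1/(-5) - 5*2)) = -152*(22*(¼) + (-⅕ - 10)) = -152*(11/2 - 51/5) = -152*(-47/10) = 3572/5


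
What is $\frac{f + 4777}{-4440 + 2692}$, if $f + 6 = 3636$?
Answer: $- \frac{8407}{1748} \approx -4.8095$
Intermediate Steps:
$f = 3630$ ($f = -6 + 3636 = 3630$)
$\frac{f + 4777}{-4440 + 2692} = \frac{3630 + 4777}{-4440 + 2692} = \frac{8407}{-1748} = 8407 \left(- \frac{1}{1748}\right) = - \frac{8407}{1748}$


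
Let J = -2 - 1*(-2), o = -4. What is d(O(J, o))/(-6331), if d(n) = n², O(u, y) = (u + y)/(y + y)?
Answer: -1/25324 ≈ -3.9488e-5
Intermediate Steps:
J = 0 (J = -2 + 2 = 0)
O(u, y) = (u + y)/(2*y) (O(u, y) = (u + y)/((2*y)) = (u + y)*(1/(2*y)) = (u + y)/(2*y))
d(O(J, o))/(-6331) = ((½)*(0 - 4)/(-4))²/(-6331) = ((½)*(-¼)*(-4))²*(-1/6331) = (½)²*(-1/6331) = (¼)*(-1/6331) = -1/25324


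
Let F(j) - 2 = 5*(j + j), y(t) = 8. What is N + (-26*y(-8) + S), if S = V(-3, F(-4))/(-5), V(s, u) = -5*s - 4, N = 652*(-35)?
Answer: -115151/5 ≈ -23030.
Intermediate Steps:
N = -22820
F(j) = 2 + 10*j (F(j) = 2 + 5*(j + j) = 2 + 5*(2*j) = 2 + 10*j)
V(s, u) = -4 - 5*s
S = -11/5 (S = (-4 - 5*(-3))/(-5) = (-4 + 15)*(-⅕) = 11*(-⅕) = -11/5 ≈ -2.2000)
N + (-26*y(-8) + S) = -22820 + (-26*8 - 11/5) = -22820 + (-208 - 11/5) = -22820 - 1051/5 = -115151/5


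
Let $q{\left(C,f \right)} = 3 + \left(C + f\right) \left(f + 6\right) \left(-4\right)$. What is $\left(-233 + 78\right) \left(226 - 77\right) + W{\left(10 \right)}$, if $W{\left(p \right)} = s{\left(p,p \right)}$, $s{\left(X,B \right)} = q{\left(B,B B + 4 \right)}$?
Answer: $-73252$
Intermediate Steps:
$q{\left(C,f \right)} = 3 - 4 \left(6 + f\right) \left(C + f\right)$ ($q{\left(C,f \right)} = 3 + \left(C + f\right) \left(6 + f\right) \left(-4\right) = 3 + \left(6 + f\right) \left(C + f\right) \left(-4\right) = 3 - 4 \left(6 + f\right) \left(C + f\right)$)
$s{\left(X,B \right)} = -93 - 24 B - 24 B^{2} - 4 \left(4 + B^{2}\right)^{2} - 4 B \left(4 + B^{2}\right)$ ($s{\left(X,B \right)} = 3 - 24 B - 24 \left(B B + 4\right) - 4 \left(B B + 4\right)^{2} - 4 B \left(B B + 4\right) = 3 - 24 B - 24 \left(B^{2} + 4\right) - 4 \left(B^{2} + 4\right)^{2} - 4 B \left(B^{2} + 4\right) = 3 - 24 B - 24 \left(4 + B^{2}\right) - 4 \left(4 + B^{2}\right)^{2} - 4 B \left(4 + B^{2}\right) = 3 - 24 B - \left(96 + 24 B^{2}\right) - 4 \left(4 + B^{2}\right)^{2} - 4 B \left(4 + B^{2}\right) = -93 - 24 B - 24 B^{2} - 4 \left(4 + B^{2}\right)^{2} - 4 B \left(4 + B^{2}\right)$)
$W{\left(p \right)} = -157 - 56 p^{2} - 40 p - 4 p^{3} - 4 p^{4}$
$\left(-233 + 78\right) \left(226 - 77\right) + W{\left(10 \right)} = \left(-233 + 78\right) \left(226 - 77\right) - \left(557 + 4000 + 5600 + 40000\right) = \left(-155\right) 149 - 50157 = -23095 - 50157 = -73252$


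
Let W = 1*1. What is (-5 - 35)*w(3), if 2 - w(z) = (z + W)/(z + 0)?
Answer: -80/3 ≈ -26.667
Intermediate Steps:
W = 1
w(z) = 2 - (1 + z)/z (w(z) = 2 - (z + 1)/(z + 0) = 2 - (1 + z)/z)
(-5 - 35)*w(3) = (-5 - 35)*((-1 + 3)/3) = -40*2/3 = -40*⅔ = -80/3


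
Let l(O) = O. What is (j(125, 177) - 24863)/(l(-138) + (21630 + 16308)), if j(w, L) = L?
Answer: -12343/18900 ≈ -0.65307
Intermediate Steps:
(j(125, 177) - 24863)/(l(-138) + (21630 + 16308)) = (177 - 24863)/(-138 + (21630 + 16308)) = -24686/(-138 + 37938) = -24686/37800 = -24686*1/37800 = -12343/18900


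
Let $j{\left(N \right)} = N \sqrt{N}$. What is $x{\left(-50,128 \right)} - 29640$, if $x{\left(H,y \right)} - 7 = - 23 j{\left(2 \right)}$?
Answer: $-29633 - 46 \sqrt{2} \approx -29698.0$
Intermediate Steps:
$j{\left(N \right)} = N^{\frac{3}{2}}$
$x{\left(H,y \right)} = 7 - 46 \sqrt{2}$ ($x{\left(H,y \right)} = 7 - 23 \cdot 2^{\frac{3}{2}} = 7 - 23 \cdot 2 \sqrt{2} = 7 - 46 \sqrt{2}$)
$x{\left(-50,128 \right)} - 29640 = \left(7 - 46 \sqrt{2}\right) - 29640 = -29633 - 46 \sqrt{2}$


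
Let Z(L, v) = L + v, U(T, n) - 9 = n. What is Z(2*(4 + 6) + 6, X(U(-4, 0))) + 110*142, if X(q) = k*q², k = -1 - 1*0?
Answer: 15565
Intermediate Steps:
k = -1 (k = -1 + 0 = -1)
U(T, n) = 9 + n
X(q) = -q²
Z(2*(4 + 6) + 6, X(U(-4, 0))) + 110*142 = ((2*(4 + 6) + 6) - (9 + 0)²) + 110*142 = ((2*10 + 6) - 1*9²) + 15620 = ((20 + 6) - 1*81) + 15620 = (26 - 81) + 15620 = -55 + 15620 = 15565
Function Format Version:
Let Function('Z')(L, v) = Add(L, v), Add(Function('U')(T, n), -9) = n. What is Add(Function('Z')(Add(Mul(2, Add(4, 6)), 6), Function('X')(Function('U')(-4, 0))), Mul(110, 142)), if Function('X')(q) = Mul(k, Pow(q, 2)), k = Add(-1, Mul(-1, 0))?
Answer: 15565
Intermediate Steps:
k = -1 (k = Add(-1, 0) = -1)
Function('U')(T, n) = Add(9, n)
Function('X')(q) = Mul(-1, Pow(q, 2))
Add(Function('Z')(Add(Mul(2, Add(4, 6)), 6), Function('X')(Function('U')(-4, 0))), Mul(110, 142)) = Add(Add(Add(Mul(2, Add(4, 6)), 6), Mul(-1, Pow(Add(9, 0), 2))), Mul(110, 142)) = Add(Add(Add(Mul(2, 10), 6), Mul(-1, Pow(9, 2))), 15620) = Add(Add(Add(20, 6), Mul(-1, 81)), 15620) = Add(Add(26, -81), 15620) = Add(-55, 15620) = 15565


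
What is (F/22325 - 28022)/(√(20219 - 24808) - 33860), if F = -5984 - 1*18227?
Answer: 4236667224692/5119141203885 + 625615361*I*√4589/25595706019425 ≈ 0.82761 + 0.0016558*I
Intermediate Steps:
F = -24211 (F = -5984 - 18227 = -24211)
(F/22325 - 28022)/(√(20219 - 24808) - 33860) = (-24211/22325 - 28022)/(√(20219 - 24808) - 33860) = (-24211*1/22325 - 28022)/(√(-4589) - 33860) = (-24211/22325 - 28022)/(I*√4589 - 33860) = -625615361/(22325*(-33860 + I*√4589))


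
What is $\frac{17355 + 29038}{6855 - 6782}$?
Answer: $\frac{46393}{73} \approx 635.52$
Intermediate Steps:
$\frac{17355 + 29038}{6855 - 6782} = \frac{46393}{73}$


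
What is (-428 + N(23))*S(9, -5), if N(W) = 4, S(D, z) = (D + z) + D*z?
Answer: 17384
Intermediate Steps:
S(D, z) = D + z + D*z
(-428 + N(23))*S(9, -5) = (-428 + 4)*(9 - 5 + 9*(-5)) = -424*(9 - 5 - 45) = -424*(-41) = 17384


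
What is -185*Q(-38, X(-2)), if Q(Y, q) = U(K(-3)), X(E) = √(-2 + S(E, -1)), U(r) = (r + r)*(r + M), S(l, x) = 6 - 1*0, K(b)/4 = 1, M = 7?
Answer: -16280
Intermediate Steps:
K(b) = 4 (K(b) = 4*1 = 4)
S(l, x) = 6 (S(l, x) = 6 + 0 = 6)
U(r) = 2*r*(7 + r) (U(r) = (r + r)*(r + 7) = (2*r)*(7 + r) = 2*r*(7 + r))
X(E) = 2 (X(E) = √(-2 + 6) = √4 = 2)
Q(Y, q) = 88 (Q(Y, q) = 2*4*(7 + 4) = 2*4*11 = 88)
-185*Q(-38, X(-2)) = -185*88 = -16280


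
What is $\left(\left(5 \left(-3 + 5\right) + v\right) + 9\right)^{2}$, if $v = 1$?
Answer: $400$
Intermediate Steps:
$\left(\left(5 \left(-3 + 5\right) + v\right) + 9\right)^{2} = \left(\left(5 \left(-3 + 5\right) + 1\right) + 9\right)^{2} = \left(\left(5 \cdot 2 + 1\right) + 9\right)^{2} = \left(\left(10 + 1\right) + 9\right)^{2} = \left(11 + 9\right)^{2} = 20^{2} = 400$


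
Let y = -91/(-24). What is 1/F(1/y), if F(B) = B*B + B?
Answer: 8281/2760 ≈ 3.0004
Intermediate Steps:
y = 91/24 (y = -91*(-1/24) = 91/24 ≈ 3.7917)
F(B) = B + B**2 (F(B) = B**2 + B = B + B**2)
1/F(1/y) = 1/((1 + 1/(91/24))/(91/24)) = 1/(24*(1 + 24/91)/91) = 1/((24/91)*(115/91)) = 1/(2760/8281) = 8281/2760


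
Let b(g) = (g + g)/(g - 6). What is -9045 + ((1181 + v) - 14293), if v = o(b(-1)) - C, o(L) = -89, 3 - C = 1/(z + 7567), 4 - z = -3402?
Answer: -244138276/10973 ≈ -22249.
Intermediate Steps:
z = 3406 (z = 4 - 1*(-3402) = 4 + 3402 = 3406)
C = 32918/10973 (C = 3 - 1/(3406 + 7567) = 3 - 1/10973 = 32918/10973 ≈ 2.9999)
b(g) = 2*g/(-6 + g) (b(g) = (2*g)/(-6 + g) = 2*g/(-6 + g))
v = -1009515/10973 (v = -89 - 1*32918/10973 = -89 - 32918/10973 = -1009515/10973 ≈ -92.000)
-9045 + ((1181 + v) - 14293) = -9045 + ((1181 - 1009515/10973) - 14293) = -9045 + (11949598/10973 - 14293) = -9045 - 144887491/10973 = -244138276/10973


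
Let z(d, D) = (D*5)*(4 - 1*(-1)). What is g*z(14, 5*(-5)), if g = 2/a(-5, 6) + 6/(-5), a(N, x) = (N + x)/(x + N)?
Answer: -500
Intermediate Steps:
a(N, x) = 1 (a(N, x) = (N + x)/(N + x) = 1)
z(d, D) = 25*D (z(d, D) = (5*D)*(4 + 1) = (5*D)*5 = 25*D)
g = ⅘ (g = 2/1 + 6/(-5) = 2*1 + 6*(-⅕) = 2 - 6/5 = ⅘ ≈ 0.80000)
g*z(14, 5*(-5)) = 4*(25*(5*(-5)))/5 = 4*(25*(-25))/5 = (⅘)*(-625) = -500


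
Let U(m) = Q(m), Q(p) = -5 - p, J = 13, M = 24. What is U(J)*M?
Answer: -432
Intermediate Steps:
U(m) = -5 - m
U(J)*M = (-5 - 1*13)*24 = (-5 - 13)*24 = -18*24 = -432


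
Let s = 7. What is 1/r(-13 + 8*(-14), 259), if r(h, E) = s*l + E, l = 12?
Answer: 1/343 ≈ 0.0029155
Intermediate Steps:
r(h, E) = 84 + E (r(h, E) = 7*12 + E = 84 + E)
1/r(-13 + 8*(-14), 259) = 1/(84 + 259) = 1/343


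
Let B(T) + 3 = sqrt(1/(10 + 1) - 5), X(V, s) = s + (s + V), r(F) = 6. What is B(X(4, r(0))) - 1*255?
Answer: -258 + 3*I*sqrt(66)/11 ≈ -258.0 + 2.2156*I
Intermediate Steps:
X(V, s) = V + 2*s (X(V, s) = s + (V + s) = V + 2*s)
B(T) = -3 + 3*I*sqrt(66)/11 (B(T) = -3 + sqrt(1/(10 + 1) - 5) = -3 + sqrt(1/11 - 5) = -3 + sqrt(-54/11) = -3 + 3*I*sqrt(66)/11)
B(X(4, r(0))) - 1*255 = (-3 + 3*I*sqrt(66)/11) - 1*255 = (-3 + 3*I*sqrt(66)/11) - 255 = -258 + 3*I*sqrt(66)/11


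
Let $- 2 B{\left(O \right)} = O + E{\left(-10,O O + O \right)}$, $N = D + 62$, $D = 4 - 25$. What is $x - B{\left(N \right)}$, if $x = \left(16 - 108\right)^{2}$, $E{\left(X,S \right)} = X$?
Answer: $\frac{16959}{2} \approx 8479.5$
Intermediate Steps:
$D = -21$ ($D = 4 - 25 = -21$)
$N = 41$ ($N = -21 + 62 = 41$)
$B{\left(O \right)} = 5 - \frac{O}{2}$ ($B{\left(O \right)} = - \frac{O - 10}{2} = - \frac{-10 + O}{2} = 5 - \frac{O}{2}$)
$x = 8464$ ($x = \left(-92\right)^{2} = 8464$)
$x - B{\left(N \right)} = 8464 - \left(5 - \frac{41}{2}\right) = 8464 - - \frac{31}{2} = 8464 + \frac{31}{2} = \frac{16959}{2}$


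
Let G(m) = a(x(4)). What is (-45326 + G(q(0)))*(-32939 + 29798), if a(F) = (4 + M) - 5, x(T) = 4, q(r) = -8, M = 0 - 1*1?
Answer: 142375248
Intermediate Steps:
M = -1 (M = 0 - 1 = -1)
a(F) = -2 (a(F) = (4 - 1) - 5 = 3 - 5 = -2)
G(m) = -2
(-45326 + G(q(0)))*(-32939 + 29798) = (-45326 - 2)*(-32939 + 29798) = -45328*(-3141) = 142375248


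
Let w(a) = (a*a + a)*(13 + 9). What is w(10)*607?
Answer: 1468940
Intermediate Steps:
w(a) = 22*a + 22*a**2 (w(a) = (a**2 + a)*22 = (a + a**2)*22 = 22*a + 22*a**2)
w(10)*607 = (22*10*(1 + 10))*607 = (22*10*11)*607 = 2420*607 = 1468940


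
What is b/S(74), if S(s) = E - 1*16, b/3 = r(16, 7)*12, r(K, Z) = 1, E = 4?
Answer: -3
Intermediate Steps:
b = 36 (b = 3*(1*12) = 3*12 = 36)
S(s) = -12 (S(s) = 4 - 1*16 = 4 - 16 = -12)
b/S(74) = 36/(-12) = 36*(-1/12) = -3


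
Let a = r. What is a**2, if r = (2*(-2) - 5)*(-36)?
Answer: 104976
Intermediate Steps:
r = 324 (r = (-4 - 5)*(-36) = -9*(-36) = 324)
a = 324
a**2 = 324**2 = 104976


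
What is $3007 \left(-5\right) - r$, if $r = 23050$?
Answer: $-38085$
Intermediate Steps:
$3007 \left(-5\right) - r = 3007 \left(-5\right) - 23050 = -15035 - 23050 = -38085$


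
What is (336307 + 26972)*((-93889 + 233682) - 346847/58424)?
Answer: 2966870307263415/58424 ≈ 5.0782e+10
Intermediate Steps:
(336307 + 26972)*((-93889 + 233682) - 346847/58424) = 363279*(139793 - 346847*1/58424) = 363279*(139793 - 346847/58424) = 363279*(8166919385/58424) = 2966870307263415/58424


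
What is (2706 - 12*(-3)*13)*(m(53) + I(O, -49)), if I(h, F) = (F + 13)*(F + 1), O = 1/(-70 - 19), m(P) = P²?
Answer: 14400438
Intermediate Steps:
O = -1/89 (O = 1/(-89) = -1/89 ≈ -0.011236)
I(h, F) = (1 + F)*(13 + F) (I(h, F) = (13 + F)*(1 + F) = (1 + F)*(13 + F))
(2706 - 12*(-3)*13)*(m(53) + I(O, -49)) = (2706 - 12*(-3)*13)*(53² + (13 + (-49)² + 14*(-49))) = (2706 + 36*13)*(2809 + (13 + 2401 - 686)) = (2706 + 468)*(2809 + 1728) = 3174*4537 = 14400438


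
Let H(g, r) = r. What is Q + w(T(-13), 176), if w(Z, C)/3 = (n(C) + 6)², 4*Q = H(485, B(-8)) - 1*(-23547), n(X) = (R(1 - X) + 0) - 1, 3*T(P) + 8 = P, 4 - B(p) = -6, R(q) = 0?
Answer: 23857/4 ≈ 5964.3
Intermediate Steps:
B(p) = 10 (B(p) = 4 - 1*(-6) = 4 + 6 = 10)
T(P) = -8/3 + P/3
n(X) = -1 (n(X) = (0 + 0) - 1 = 0 - 1 = -1)
Q = 23557/4 (Q = (10 - 1*(-23547))/4 = (10 + 23547)/4 = (¼)*23557 = 23557/4 ≈ 5889.3)
w(Z, C) = 75 (w(Z, C) = 3*(-1 + 6)² = 3*5² = 3*25 = 75)
Q + w(T(-13), 176) = 23557/4 + 75 = 23857/4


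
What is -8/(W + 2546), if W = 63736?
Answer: -4/33141 ≈ -0.00012070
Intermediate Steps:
-8/(W + 2546) = -8/(63736 + 2546) = -8/66282 = -8*1/66282 = -4/33141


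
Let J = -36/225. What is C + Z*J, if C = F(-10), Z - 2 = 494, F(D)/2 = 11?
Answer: -1434/25 ≈ -57.360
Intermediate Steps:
F(D) = 22 (F(D) = 2*11 = 22)
Z = 496 (Z = 2 + 494 = 496)
J = -4/25 (J = -36*1/225 = -4/25 ≈ -0.16000)
C = 22
C + Z*J = 22 + 496*(-4/25) = 22 - 1984/25 = -1434/25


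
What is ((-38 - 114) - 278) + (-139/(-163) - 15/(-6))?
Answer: -139087/326 ≈ -426.65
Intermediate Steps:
((-38 - 114) - 278) + (-139/(-163) - 15/(-6)) = (-152 - 278) + (-139*(-1/163) - 15*(-⅙)) = -430 + (139/163 + 5/2) = -430 + 1093/326 = -139087/326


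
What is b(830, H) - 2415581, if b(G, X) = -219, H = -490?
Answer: -2415800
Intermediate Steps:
b(830, H) - 2415581 = -219 - 2415581 = -2415800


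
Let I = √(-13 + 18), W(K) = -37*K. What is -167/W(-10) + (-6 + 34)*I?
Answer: -167/370 + 28*√5 ≈ 62.159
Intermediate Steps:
I = √5 ≈ 2.2361
-167/W(-10) + (-6 + 34)*I = -167/((-37*(-10))) + (-6 + 34)*√5 = -167/370 + 28*√5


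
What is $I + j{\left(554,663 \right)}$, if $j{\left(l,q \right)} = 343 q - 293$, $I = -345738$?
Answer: $-118622$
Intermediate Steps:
$j{\left(l,q \right)} = -293 + 343 q$
$I + j{\left(554,663 \right)} = -345738 + \left(-293 + 343 \cdot 663\right) = -345738 + \left(-293 + 227409\right) = -345738 + 227116 = -118622$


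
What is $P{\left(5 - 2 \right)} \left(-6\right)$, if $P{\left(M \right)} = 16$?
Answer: $-96$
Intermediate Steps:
$P{\left(5 - 2 \right)} \left(-6\right) = 16 \left(-6\right) = -96$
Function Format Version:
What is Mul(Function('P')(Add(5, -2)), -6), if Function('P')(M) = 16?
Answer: -96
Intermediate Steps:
Mul(Function('P')(Add(5, -2)), -6) = Mul(16, -6) = -96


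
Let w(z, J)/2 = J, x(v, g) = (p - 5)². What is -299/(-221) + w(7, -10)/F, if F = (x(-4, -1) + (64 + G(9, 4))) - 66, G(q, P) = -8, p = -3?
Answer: 451/459 ≈ 0.98257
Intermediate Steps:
x(v, g) = 64 (x(v, g) = (-3 - 5)² = (-8)² = 64)
F = 54 (F = (64 + (64 - 8)) - 66 = (64 + 56) - 66 = 120 - 66 = 54)
w(z, J) = 2*J
-299/(-221) + w(7, -10)/F = -299/(-221) + (2*(-10))/54 = -299*(-1/221) - 20*1/54 = 23/17 - 10/27 = 451/459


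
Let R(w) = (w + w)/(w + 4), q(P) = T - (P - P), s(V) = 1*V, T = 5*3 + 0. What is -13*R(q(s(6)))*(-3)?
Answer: 1170/19 ≈ 61.579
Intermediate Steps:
T = 15 (T = 15 + 0 = 15)
s(V) = V
q(P) = 15 (q(P) = 15 - (P - P) = 15 - 1*0 = 15 + 0 = 15)
R(w) = 2*w/(4 + w) (R(w) = (2*w)/(4 + w) = 2*w/(4 + w))
-13*R(q(s(6)))*(-3) = -26*15/(4 + 15)*(-3) = -26*15/19*(-3) = -13*30/19*(-3) = -390/19*(-3) = 1170/19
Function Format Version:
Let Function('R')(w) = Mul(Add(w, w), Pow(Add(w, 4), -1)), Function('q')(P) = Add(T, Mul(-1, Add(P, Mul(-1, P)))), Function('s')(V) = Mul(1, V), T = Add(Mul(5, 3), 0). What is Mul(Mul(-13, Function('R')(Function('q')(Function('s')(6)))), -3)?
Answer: Rational(1170, 19) ≈ 61.579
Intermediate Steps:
T = 15 (T = Add(15, 0) = 15)
Function('s')(V) = V
Function('q')(P) = 15 (Function('q')(P) = Add(15, Mul(-1, Add(P, Mul(-1, P)))) = Add(15, Mul(-1, 0)) = Add(15, 0) = 15)
Function('R')(w) = Mul(2, w, Pow(Add(4, w), -1)) (Function('R')(w) = Mul(Mul(2, w), Pow(Add(4, w), -1)) = Mul(2, w, Pow(Add(4, w), -1)))
Mul(Mul(-13, Function('R')(Function('q')(Function('s')(6)))), -3) = Mul(Mul(-13, Mul(2, 15, Pow(Add(4, 15), -1))), -3) = Mul(Mul(-13, Mul(2, 15, Pow(19, -1))), -3) = Mul(Mul(-13, Mul(2, 15, Rational(1, 19))), -3) = Mul(Mul(-13, Rational(30, 19)), -3) = Mul(Rational(-390, 19), -3) = Rational(1170, 19)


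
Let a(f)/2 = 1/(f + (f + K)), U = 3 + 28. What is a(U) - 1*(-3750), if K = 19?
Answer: 303752/81 ≈ 3750.0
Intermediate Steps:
U = 31
a(f) = 2/(19 + 2*f) (a(f) = 2/(f + (f + 19)) = 2/(f + (19 + f)) = 2/(19 + 2*f))
a(U) - 1*(-3750) = 2/(19 + 2*31) - 1*(-3750) = 2/(19 + 62) + 3750 = 2/81 + 3750 = 303752/81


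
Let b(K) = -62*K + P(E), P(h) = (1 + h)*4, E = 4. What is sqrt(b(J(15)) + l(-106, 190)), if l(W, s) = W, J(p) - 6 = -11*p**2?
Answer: 4*sqrt(9562) ≈ 391.14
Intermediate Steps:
J(p) = 6 - 11*p**2
P(h) = 4 + 4*h
b(K) = 20 - 62*K (b(K) = -62*K + (4 + 4*4) = -62*K + (4 + 16) = -62*K + 20 = 20 - 62*K)
sqrt(b(J(15)) + l(-106, 190)) = sqrt((20 - 62*(6 - 11*15**2)) - 106) = sqrt((20 - 62*(6 - 11*225)) - 106) = sqrt((20 - 62*(6 - 2475)) - 106) = sqrt((20 - 62*(-2469)) - 106) = sqrt((20 + 153078) - 106) = sqrt(153098 - 106) = sqrt(152992) = 4*sqrt(9562)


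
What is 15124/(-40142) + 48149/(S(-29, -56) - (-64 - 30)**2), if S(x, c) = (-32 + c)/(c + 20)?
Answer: -9298781335/1595684642 ≈ -5.8275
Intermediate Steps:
S(x, c) = (-32 + c)/(20 + c)
15124/(-40142) + 48149/(S(-29, -56) - (-64 - 30)**2) = 15124/(-40142) + 48149/((-32 - 56)/(20 - 56) - (-64 - 30)**2) = 15124*(-1/40142) + 48149/(-88/(-36) - 1*(-94)**2) = -7562/20071 + 48149/(-1/36*(-88) - 1*8836) = -7562/20071 + 48149/(22/9 - 8836) = -7562/20071 + 48149/(-79502/9) = -7562/20071 + 48149*(-9/79502) = -7562/20071 - 433341/79502 = -9298781335/1595684642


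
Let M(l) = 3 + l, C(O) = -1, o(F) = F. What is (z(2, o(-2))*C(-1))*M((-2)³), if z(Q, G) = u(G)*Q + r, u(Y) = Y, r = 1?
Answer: -15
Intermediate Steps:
z(Q, G) = 1 + G*Q (z(Q, G) = G*Q + 1 = 1 + G*Q)
(z(2, o(-2))*C(-1))*M((-2)³) = ((1 - 2*2)*(-1))*(3 + (-2)³) = ((1 - 4)*(-1))*(3 - 8) = -3*(-1)*(-5) = 3*(-5) = -15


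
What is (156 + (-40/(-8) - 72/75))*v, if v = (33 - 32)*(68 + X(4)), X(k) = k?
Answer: 288072/25 ≈ 11523.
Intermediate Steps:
v = 72 (v = (33 - 32)*(68 + 4) = 1*72 = 72)
(156 + (-40/(-8) - 72/75))*v = (156 + (-40/(-8) - 72/75))*72 = (156 + (-40*(-⅛) - 72*1/75))*72 = (156 + (5 - 24/25))*72 = (156 + 101/25)*72 = (4001/25)*72 = 288072/25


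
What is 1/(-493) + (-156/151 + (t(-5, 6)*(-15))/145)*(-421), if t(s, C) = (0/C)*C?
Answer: 32378117/74443 ≈ 434.94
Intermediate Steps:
t(s, C) = 0 (t(s, C) = 0*C = 0)
1/(-493) + (-156/151 + (t(-5, 6)*(-15))/145)*(-421) = 1/(-493) + (-156/151 + (0*(-15))/145)*(-421) = -1/493 + (-156*1/151 + 0*(1/145))*(-421) = -1/493 + (-156/151 + 0)*(-421) = -1/493 - 156/151*(-421) = -1/493 + 65676/151 = 32378117/74443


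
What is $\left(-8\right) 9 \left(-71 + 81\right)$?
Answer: $-720$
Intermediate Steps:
$\left(-8\right) 9 \left(-71 + 81\right) = \left(-72\right) 10 = -720$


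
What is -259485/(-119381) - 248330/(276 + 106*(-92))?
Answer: 16052381795/565627178 ≈ 28.380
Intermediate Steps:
-259485/(-119381) - 248330/(276 + 106*(-92)) = -259485*(-1/119381) - 248330/(276 - 9752) = 259485/119381 - 248330/(-9476) = 259485/119381 - 248330*(-1/9476) = 259485/119381 + 124165/4738 = 16052381795/565627178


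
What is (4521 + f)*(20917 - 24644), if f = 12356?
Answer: -62900579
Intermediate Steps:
(4521 + f)*(20917 - 24644) = (4521 + 12356)*(20917 - 24644) = 16877*(-3727) = -62900579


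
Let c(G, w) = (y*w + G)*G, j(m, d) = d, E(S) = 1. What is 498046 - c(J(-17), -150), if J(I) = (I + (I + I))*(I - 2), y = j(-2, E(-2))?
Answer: -295565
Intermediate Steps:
y = 1
J(I) = 3*I*(-2 + I) (J(I) = (I + 2*I)*(-2 + I) = (3*I)*(-2 + I) = 3*I*(-2 + I))
c(G, w) = G*(G + w) (c(G, w) = (1*w + G)*G = (w + G)*G = (G + w)*G = G*(G + w))
498046 - c(J(-17), -150) = 498046 - 3*(-17)*(-2 - 17)*(3*(-17)*(-2 - 17) - 150) = 498046 - 3*(-17)*(-19)*(3*(-17)*(-19) - 150) = 498046 - 969*(969 - 150) = 498046 - 969*819 = 498046 - 1*793611 = 498046 - 793611 = -295565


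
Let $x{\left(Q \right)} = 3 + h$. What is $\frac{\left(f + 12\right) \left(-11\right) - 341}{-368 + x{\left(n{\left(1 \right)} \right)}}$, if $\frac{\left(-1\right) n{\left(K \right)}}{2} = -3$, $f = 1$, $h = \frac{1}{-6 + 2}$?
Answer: $\frac{1936}{1461} \approx 1.3251$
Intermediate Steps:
$h = - \frac{1}{4}$ ($h = \frac{1}{-4} = - \frac{1}{4} \approx -0.25$)
$n{\left(K \right)} = 6$ ($n{\left(K \right)} = \left(-2\right) \left(-3\right) = 6$)
$x{\left(Q \right)} = \frac{11}{4}$ ($x{\left(Q \right)} = 3 - \frac{1}{4} = \frac{11}{4}$)
$\frac{\left(f + 12\right) \left(-11\right) - 341}{-368 + x{\left(n{\left(1 \right)} \right)}} = \frac{\left(1 + 12\right) \left(-11\right) - 341}{-368 + \frac{11}{4}} = \frac{13 \left(-11\right) - 341}{- \frac{1461}{4}} = \left(-143 - 341\right) \left(- \frac{4}{1461}\right) = \left(-484\right) \left(- \frac{4}{1461}\right) = \frac{1936}{1461}$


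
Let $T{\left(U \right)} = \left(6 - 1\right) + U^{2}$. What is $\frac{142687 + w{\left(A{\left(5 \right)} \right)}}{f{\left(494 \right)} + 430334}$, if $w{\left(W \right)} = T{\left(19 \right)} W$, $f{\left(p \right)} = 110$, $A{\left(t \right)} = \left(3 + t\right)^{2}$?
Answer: $\frac{166111}{430444} \approx 0.38591$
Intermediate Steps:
$T{\left(U \right)} = 5 + U^{2}$
$w{\left(W \right)} = 366 W$ ($w{\left(W \right)} = \left(5 + 19^{2}\right) W = \left(5 + 361\right) W = 366 W$)
$\frac{142687 + w{\left(A{\left(5 \right)} \right)}}{f{\left(494 \right)} + 430334} = \frac{142687 + 366 \left(3 + 5\right)^{2}}{110 + 430334} = \frac{142687 + 366 \cdot 8^{2}}{430444} = \left(142687 + 366 \cdot 64\right) \frac{1}{430444} = \left(142687 + 23424\right) \frac{1}{430444} = 166111 \cdot \frac{1}{430444} = \frac{166111}{430444}$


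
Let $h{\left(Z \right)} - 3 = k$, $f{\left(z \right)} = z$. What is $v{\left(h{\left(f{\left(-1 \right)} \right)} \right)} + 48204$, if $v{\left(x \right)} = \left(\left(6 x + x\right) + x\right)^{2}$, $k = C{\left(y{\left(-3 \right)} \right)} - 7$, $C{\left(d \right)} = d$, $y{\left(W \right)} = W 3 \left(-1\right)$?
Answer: $49804$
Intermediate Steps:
$y{\left(W \right)} = - 3 W$ ($y{\left(W \right)} = 3 W \left(-1\right) = - 3 W$)
$k = 2$ ($k = \left(-3\right) \left(-3\right) - 7 = 9 - 7 = 2$)
$h{\left(Z \right)} = 5$ ($h{\left(Z \right)} = 3 + 2 = 5$)
$v{\left(x \right)} = 64 x^{2}$ ($v{\left(x \right)} = \left(7 x + x\right)^{2} = \left(8 x\right)^{2} = 64 x^{2}$)
$v{\left(h{\left(f{\left(-1 \right)} \right)} \right)} + 48204 = 64 \cdot 5^{2} + 48204 = 64 \cdot 25 + 48204 = 1600 + 48204 = 49804$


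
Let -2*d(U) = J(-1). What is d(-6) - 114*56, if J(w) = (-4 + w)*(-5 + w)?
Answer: -6399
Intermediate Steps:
J(w) = (-5 + w)*(-4 + w)
d(U) = -15 (d(U) = -(20 + (-1)**2 - 9*(-1))/2 = -(20 + 1 + 9)/2 = -1/2*30 = -15)
d(-6) - 114*56 = -15 - 114*56 = -15 - 6384 = -6399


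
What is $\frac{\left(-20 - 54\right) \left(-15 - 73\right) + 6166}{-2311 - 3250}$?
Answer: $- \frac{12678}{5561} \approx -2.2798$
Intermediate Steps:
$\frac{\left(-20 - 54\right) \left(-15 - 73\right) + 6166}{-2311 - 3250} = \frac{\left(-74\right) \left(-88\right) + 6166}{-5561} = \left(6512 + 6166\right) \left(- \frac{1}{5561}\right) = 12678 \left(- \frac{1}{5561}\right) = - \frac{12678}{5561}$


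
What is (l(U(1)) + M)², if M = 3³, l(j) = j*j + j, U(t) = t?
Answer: 841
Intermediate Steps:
l(j) = j + j² (l(j) = j² + j = j + j²)
M = 27
(l(U(1)) + M)² = (1*(1 + 1) + 27)² = (1*2 + 27)² = (2 + 27)² = 29² = 841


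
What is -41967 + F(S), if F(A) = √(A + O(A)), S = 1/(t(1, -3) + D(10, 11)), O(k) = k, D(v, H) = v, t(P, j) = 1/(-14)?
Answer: -41967 + 2*√973/139 ≈ -41967.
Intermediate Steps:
t(P, j) = -1/14
S = 14/139 (S = 1/(-1/14 + 10) = 1/(139/14) = 14/139 ≈ 0.10072)
F(A) = √2*√A (F(A) = √(A + A) = √(2*A) = √2*√A)
-41967 + F(S) = -41967 + √2*√(14/139) = -41967 + √2*(√1946/139) = -41967 + 2*√973/139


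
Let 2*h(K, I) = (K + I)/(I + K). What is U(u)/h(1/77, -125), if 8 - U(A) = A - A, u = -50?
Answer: 16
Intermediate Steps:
h(K, I) = 1/2 (h(K, I) = ((K + I)/(I + K))/2 = ((I + K)/(I + K))/2 = (1/2)*1 = 1/2)
U(A) = 8 (U(A) = 8 - (A - A) = 8 - 1*0 = 8 + 0 = 8)
U(u)/h(1/77, -125) = 8/(1/2) = 8*2 = 16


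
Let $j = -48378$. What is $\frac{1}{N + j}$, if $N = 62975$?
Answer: $\frac{1}{14597} \approx 6.8507 \cdot 10^{-5}$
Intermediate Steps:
$\frac{1}{N + j} = \frac{1}{62975 - 48378} = \frac{1}{14597}$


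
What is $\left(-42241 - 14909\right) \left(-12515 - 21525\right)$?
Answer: $1945386000$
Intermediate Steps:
$\left(-42241 - 14909\right) \left(-12515 - 21525\right) = \left(-57150\right) \left(-34040\right) = 1945386000$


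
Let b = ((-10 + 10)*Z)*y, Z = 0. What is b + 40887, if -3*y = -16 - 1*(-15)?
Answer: 40887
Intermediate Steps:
y = ⅓ (y = -(-16 - 1*(-15))/3 = -(-16 + 15)/3 = -⅓*(-1) = ⅓ ≈ 0.33333)
b = 0 (b = ((-10 + 10)*0)*(⅓) = (0*0)*(⅓) = 0*(⅓) = 0)
b + 40887 = 0 + 40887 = 40887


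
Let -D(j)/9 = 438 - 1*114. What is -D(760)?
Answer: 2916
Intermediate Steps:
D(j) = -2916 (D(j) = -9*(438 - 1*114) = -9*(438 - 114) = -9*324 = -2916)
-D(760) = -1*(-2916) = 2916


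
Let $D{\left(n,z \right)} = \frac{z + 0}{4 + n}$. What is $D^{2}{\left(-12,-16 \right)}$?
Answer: $4$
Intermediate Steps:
$D{\left(n,z \right)} = \frac{z}{4 + n}$
$D^{2}{\left(-12,-16 \right)} = \left(- \frac{16}{4 - 12}\right)^{2} = \left(- \frac{16}{-8}\right)^{2} = \left(\left(-16\right) \left(- \frac{1}{8}\right)\right)^{2} = 2^{2} = 4$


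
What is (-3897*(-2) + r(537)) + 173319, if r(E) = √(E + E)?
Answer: 181113 + √1074 ≈ 1.8115e+5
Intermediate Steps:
r(E) = √2*√E (r(E) = √(2*E) = √2*√E)
(-3897*(-2) + r(537)) + 173319 = (-3897*(-2) + √2*√537) + 173319 = (7794 + √1074) + 173319 = 181113 + √1074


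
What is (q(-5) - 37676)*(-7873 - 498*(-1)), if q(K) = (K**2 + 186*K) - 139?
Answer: 285560000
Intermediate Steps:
q(K) = -139 + K**2 + 186*K
(q(-5) - 37676)*(-7873 - 498*(-1)) = ((-139 + (-5)**2 + 186*(-5)) - 37676)*(-7873 - 498*(-1)) = ((-139 + 25 - 930) - 37676)*(-7873 + 498) = (-1044 - 37676)*(-7375) = -38720*(-7375) = 285560000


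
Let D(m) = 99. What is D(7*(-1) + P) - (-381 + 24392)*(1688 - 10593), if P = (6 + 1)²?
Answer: 213818054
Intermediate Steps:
P = 49 (P = 7² = 49)
D(7*(-1) + P) - (-381 + 24392)*(1688 - 10593) = 99 - (-381 + 24392)*(1688 - 10593) = 99 - 24011*(-8905) = 99 - 1*(-213817955) = 99 + 213817955 = 213818054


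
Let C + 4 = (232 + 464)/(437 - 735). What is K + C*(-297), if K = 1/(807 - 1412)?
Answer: 169622491/90145 ≈ 1881.7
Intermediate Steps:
K = -1/605 (K = 1/(-605) = -1/605 ≈ -0.0016529)
C = -944/149 (C = -4 + (232 + 464)/(437 - 735) = -4 + 696/(-298) = -4 + 696*(-1/298) = -4 - 348/149 = -944/149 ≈ -6.3356)
K + C*(-297) = -1/605 - 944/149*(-297) = -1/605 + 280368/149 = 169622491/90145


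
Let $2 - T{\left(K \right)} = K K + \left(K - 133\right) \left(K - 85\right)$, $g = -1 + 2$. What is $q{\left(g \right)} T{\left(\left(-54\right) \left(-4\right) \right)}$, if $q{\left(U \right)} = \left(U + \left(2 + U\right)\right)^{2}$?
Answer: $-920432$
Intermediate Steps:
$g = 1$
$q{\left(U \right)} = \left(2 + 2 U\right)^{2}$
$T{\left(K \right)} = 2 - K^{2} - \left(-133 + K\right) \left(-85 + K\right)$ ($T{\left(K \right)} = 2 - \left(K K + \left(K - 133\right) \left(K - 85\right)\right) = 2 - \left(K^{2} + \left(-133 + K\right) \left(-85 + K\right)\right) = 2 - K^{2} - \left(-133 + K\right) \left(-85 + K\right)$)
$q{\left(g \right)} T{\left(\left(-54\right) \left(-4\right) \right)} = 4 \left(1 + 1\right)^{2} \left(-11303 - 2 \left(\left(-54\right) \left(-4\right)\right)^{2} + 218 \left(\left(-54\right) \left(-4\right)\right)\right) = 4 \cdot 2^{2} \left(-11303 - 2 \cdot 216^{2} + 218 \cdot 216\right) = 4 \cdot 4 \left(-11303 - 93312 + 47088\right) = 16 \left(-11303 - 93312 + 47088\right) = 16 \left(-57527\right) = -920432$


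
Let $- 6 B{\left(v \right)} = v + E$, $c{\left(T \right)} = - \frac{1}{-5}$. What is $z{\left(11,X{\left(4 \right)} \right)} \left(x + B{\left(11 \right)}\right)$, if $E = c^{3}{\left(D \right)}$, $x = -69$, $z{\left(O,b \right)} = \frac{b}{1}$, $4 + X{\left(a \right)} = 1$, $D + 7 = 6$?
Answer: $\frac{26563}{125} \approx 212.5$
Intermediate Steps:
$D = -1$ ($D = -7 + 6 = -1$)
$X{\left(a \right)} = -3$ ($X{\left(a \right)} = -4 + 1 = -3$)
$c{\left(T \right)} = \frac{1}{5}$ ($c{\left(T \right)} = \left(-1\right) \left(- \frac{1}{5}\right) = \frac{1}{5}$)
$z{\left(O,b \right)} = b$ ($z{\left(O,b \right)} = b 1 = b$)
$E = \frac{1}{125}$ ($E = \left(\frac{1}{5}\right)^{3} = \frac{1}{125} \approx 0.008$)
$B{\left(v \right)} = - \frac{1}{750} - \frac{v}{6}$ ($B{\left(v \right)} = - \frac{v + \frac{1}{125}}{6} = - \frac{\frac{1}{125} + v}{6} = - \frac{1}{750} - \frac{v}{6}$)
$z{\left(11,X{\left(4 \right)} \right)} \left(x + B{\left(11 \right)}\right) = - 3 \left(-69 - \frac{688}{375}\right) = \left(-3\right) \left(- \frac{26563}{375}\right) = \frac{26563}{125}$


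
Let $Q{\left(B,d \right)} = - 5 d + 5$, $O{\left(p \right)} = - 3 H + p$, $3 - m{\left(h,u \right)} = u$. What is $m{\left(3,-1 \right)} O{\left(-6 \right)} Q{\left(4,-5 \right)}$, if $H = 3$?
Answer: $-1800$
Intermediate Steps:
$m{\left(h,u \right)} = 3 - u$
$O{\left(p \right)} = -9 + p$ ($O{\left(p \right)} = \left(-3\right) 3 + p = -9 + p$)
$Q{\left(B,d \right)} = 5 - 5 d$
$m{\left(3,-1 \right)} O{\left(-6 \right)} Q{\left(4,-5 \right)} = \left(3 - -1\right) \left(-9 - 6\right) \left(5 - -25\right) = \left(3 + 1\right) \left(-15\right) \left(5 + 25\right) = 4 \left(-15\right) 30 = \left(-60\right) 30 = -1800$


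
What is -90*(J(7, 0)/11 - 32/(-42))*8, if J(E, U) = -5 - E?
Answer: 18240/77 ≈ 236.88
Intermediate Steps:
-90*(J(7, 0)/11 - 32/(-42))*8 = -90*((-5 - 1*7)/11 - 32/(-42))*8 = -90*((-5 - 7)*(1/11) - 32*(-1/42))*8 = -90*(-12*1/11 + 16/21)*8 = -90*(-12/11 + 16/21)*8 = -90*(-76/231)*8 = (2280/77)*8 = 18240/77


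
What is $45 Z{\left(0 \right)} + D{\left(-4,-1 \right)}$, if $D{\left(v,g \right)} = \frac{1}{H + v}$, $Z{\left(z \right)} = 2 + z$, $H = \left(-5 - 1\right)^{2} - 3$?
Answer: $\frac{2611}{29} \approx 90.034$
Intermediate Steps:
$H = 33$ ($H = \left(-6\right)^{2} - 3 = 36 - 3 = 33$)
$D{\left(v,g \right)} = \frac{1}{33 + v}$
$45 Z{\left(0 \right)} + D{\left(-4,-1 \right)} = 45 \left(2 + 0\right) + \frac{1}{33 - 4} = 45 \cdot 2 + \frac{1}{29} = 90 + \frac{1}{29} = \frac{2611}{29}$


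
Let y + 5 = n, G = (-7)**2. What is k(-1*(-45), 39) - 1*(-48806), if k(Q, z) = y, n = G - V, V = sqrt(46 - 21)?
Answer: 48845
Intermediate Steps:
G = 49
V = 5 (V = sqrt(25) = 5)
n = 44 (n = 49 - 1*5 = 49 - 5 = 44)
y = 39 (y = -5 + 44 = 39)
k(Q, z) = 39
k(-1*(-45), 39) - 1*(-48806) = 39 - 1*(-48806) = 39 + 48806 = 48845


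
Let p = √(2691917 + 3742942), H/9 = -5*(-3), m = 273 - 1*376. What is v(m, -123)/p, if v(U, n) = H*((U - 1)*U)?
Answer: 482040*√6434859/2144953 ≈ 570.08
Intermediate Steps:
m = -103 (m = 273 - 376 = -103)
H = 135 (H = 9*(-5*(-3)) = 9*15 = 135)
v(U, n) = 135*U*(-1 + U) (v(U, n) = 135*((U - 1)*U) = 135*((-1 + U)*U) = 135*(U*(-1 + U)) = 135*U*(-1 + U))
p = √6434859 ≈ 2536.7
v(m, -123)/p = (135*(-103)*(-1 - 103))/(√6434859) = (135*(-103)*(-104))*(√6434859/6434859) = 1446120*(√6434859/6434859) = 482040*√6434859/2144953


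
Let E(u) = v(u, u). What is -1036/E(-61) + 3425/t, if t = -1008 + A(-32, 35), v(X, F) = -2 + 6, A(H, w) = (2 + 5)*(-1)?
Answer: -53262/203 ≈ -262.37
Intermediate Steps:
A(H, w) = -7 (A(H, w) = 7*(-1) = -7)
v(X, F) = 4
E(u) = 4
t = -1015 (t = -1008 - 7 = -1015)
-1036/E(-61) + 3425/t = -1036/4 + 3425/(-1015) = -1036*¼ + 3425*(-1/1015) = -259 - 685/203 = -53262/203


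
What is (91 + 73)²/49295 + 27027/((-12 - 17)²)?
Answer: 1354915501/41457095 ≈ 32.682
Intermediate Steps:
(91 + 73)²/49295 + 27027/((-12 - 17)²) = 164²*(1/49295) + 27027/((-29)²) = 26896*(1/49295) + 27027/841 = 26896/49295 + 27027*(1/841) = 26896/49295 + 27027/841 = 1354915501/41457095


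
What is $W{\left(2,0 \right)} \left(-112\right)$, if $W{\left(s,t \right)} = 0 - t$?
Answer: $0$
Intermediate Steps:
$W{\left(s,t \right)} = - t$
$W{\left(2,0 \right)} \left(-112\right) = \left(-1\right) 0 \left(-112\right) = 0 \left(-112\right) = 0$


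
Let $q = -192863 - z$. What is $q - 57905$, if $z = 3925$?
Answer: $-254693$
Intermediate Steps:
$q = -196788$ ($q = -192863 - 3925 = -196788$)
$q - 57905 = -196788 - 57905 = -254693$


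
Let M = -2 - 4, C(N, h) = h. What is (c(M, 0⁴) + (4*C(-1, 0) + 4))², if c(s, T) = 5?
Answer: 81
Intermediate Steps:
M = -6
(c(M, 0⁴) + (4*C(-1, 0) + 4))² = (5 + (4*0 + 4))² = (5 + (0 + 4))² = (5 + 4)² = 9² = 81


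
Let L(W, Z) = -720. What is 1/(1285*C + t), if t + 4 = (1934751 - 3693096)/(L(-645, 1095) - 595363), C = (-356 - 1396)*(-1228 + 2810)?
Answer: -596083/2123002203489907 ≈ -2.8077e-10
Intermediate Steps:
C = -2771664 (C = -1752*1582 = -2771664)
t = -625987/596083 (t = -4 + (1934751 - 3693096)/(-720 - 595363) = -4 - 1758345/(-596083) = -4 - 1758345*(-1/596083) = -4 + 1758345/596083 = -625987/596083 ≈ -1.0502)
1/(1285*C + t) = 1/(1285*(-2771664) - 625987/596083) = 1/(-3561588240 - 625987/596083) = 1/(-2123002203489907/596083) = -596083/2123002203489907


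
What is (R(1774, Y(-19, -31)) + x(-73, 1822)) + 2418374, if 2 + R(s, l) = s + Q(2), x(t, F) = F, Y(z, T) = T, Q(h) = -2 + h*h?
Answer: 2421970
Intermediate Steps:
Q(h) = -2 + h²
R(s, l) = s (R(s, l) = -2 + (s + (-2 + 2²)) = -2 + (s + (-2 + 4)) = -2 + (s + 2) = -2 + (2 + s) = s)
(R(1774, Y(-19, -31)) + x(-73, 1822)) + 2418374 = (1774 + 1822) + 2418374 = 3596 + 2418374 = 2421970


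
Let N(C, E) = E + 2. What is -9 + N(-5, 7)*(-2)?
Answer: -27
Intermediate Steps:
N(C, E) = 2 + E
-9 + N(-5, 7)*(-2) = -9 + (2 + 7)*(-2) = -9 + 9*(-2) = -9 - 18 = -27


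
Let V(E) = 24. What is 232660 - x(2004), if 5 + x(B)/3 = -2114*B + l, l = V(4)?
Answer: 12941971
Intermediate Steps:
l = 24
x(B) = 57 - 6342*B (x(B) = -15 + 3*(-2114*B + 24) = -15 + 3*(24 - 2114*B) = -15 + (72 - 6342*B) = 57 - 6342*B)
232660 - x(2004) = 232660 - (57 - 6342*2004) = 232660 - (57 - 12709368) = 232660 - 1*(-12709311) = 232660 + 12709311 = 12941971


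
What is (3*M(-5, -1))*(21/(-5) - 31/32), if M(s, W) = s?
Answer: 2481/32 ≈ 77.531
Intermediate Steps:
(3*M(-5, -1))*(21/(-5) - 31/32) = (3*(-5))*(21/(-5) - 31/32) = -15*(21*(-⅕) - 31*1/32) = -15*(-21/5 - 31/32) = -15*(-827/160) = 2481/32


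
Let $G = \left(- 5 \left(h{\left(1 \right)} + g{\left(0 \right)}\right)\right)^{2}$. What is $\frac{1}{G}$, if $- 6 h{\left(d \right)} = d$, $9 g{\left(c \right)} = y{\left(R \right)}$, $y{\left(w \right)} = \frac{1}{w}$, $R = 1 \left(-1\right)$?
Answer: $\frac{324}{625} \approx 0.5184$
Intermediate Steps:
$R = -1$
$g{\left(c \right)} = - \frac{1}{9}$ ($g{\left(c \right)} = \frac{1}{9 \left(-1\right)} = \frac{1}{9} \left(-1\right) = - \frac{1}{9}$)
$h{\left(d \right)} = - \frac{d}{6}$
$G = \frac{625}{324}$ ($G = \left(- 5 \left(\left(- \frac{1}{6}\right) 1 - \frac{1}{9}\right)\right)^{2} = \left(- 5 \left(- \frac{1}{6} - \frac{1}{9}\right)\right)^{2} = \left(\left(-5\right) \left(- \frac{5}{18}\right)\right)^{2} = \left(\frac{25}{18}\right)^{2} = \frac{625}{324} \approx 1.929$)
$\frac{1}{G} = \frac{1}{\frac{625}{324}} = \frac{324}{625}$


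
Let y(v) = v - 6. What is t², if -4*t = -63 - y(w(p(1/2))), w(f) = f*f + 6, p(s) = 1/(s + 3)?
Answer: 9554281/38416 ≈ 248.71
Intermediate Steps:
p(s) = 1/(3 + s)
w(f) = 6 + f² (w(f) = f² + 6 = 6 + f²)
y(v) = -6 + v
t = 3091/196 (t = -(-63 - (-6 + (6 + (1/(3 + 1/2))²)))/4 = -(-63 - (-6 + (6 + (1/(3 + ½))²)))/4 = -(-63 - (-6 + (6 + (1/(7/2))²)))/4 = -(-63 - (-6 + (6 + (2/7)²)))/4 = -(-63 - (-6 + (6 + 4/49)))/4 = -(-63 - (-6 + 298/49))/4 = -(-63 - 1*4/49)/4 = -(-63 - 4/49)/4 = -¼*(-3091/49) = 3091/196 ≈ 15.770)
t² = (3091/196)² = 9554281/38416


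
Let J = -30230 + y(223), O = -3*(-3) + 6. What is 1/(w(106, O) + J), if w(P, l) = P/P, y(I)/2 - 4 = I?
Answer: -1/29775 ≈ -3.3585e-5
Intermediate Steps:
O = 15 (O = 9 + 6 = 15)
y(I) = 8 + 2*I
J = -29776 (J = -30230 + (8 + 2*223) = -30230 + (8 + 446) = -30230 + 454 = -29776)
w(P, l) = 1
1/(w(106, O) + J) = 1/(1 - 29776) = 1/(-29775) = -1/29775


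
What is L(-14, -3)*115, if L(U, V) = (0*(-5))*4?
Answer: 0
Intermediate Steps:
L(U, V) = 0 (L(U, V) = 0*4 = 0)
L(-14, -3)*115 = 0*115 = 0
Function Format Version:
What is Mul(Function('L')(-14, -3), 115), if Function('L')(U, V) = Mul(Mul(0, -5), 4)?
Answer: 0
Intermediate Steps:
Function('L')(U, V) = 0 (Function('L')(U, V) = Mul(0, 4) = 0)
Mul(Function('L')(-14, -3), 115) = Mul(0, 115) = 0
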